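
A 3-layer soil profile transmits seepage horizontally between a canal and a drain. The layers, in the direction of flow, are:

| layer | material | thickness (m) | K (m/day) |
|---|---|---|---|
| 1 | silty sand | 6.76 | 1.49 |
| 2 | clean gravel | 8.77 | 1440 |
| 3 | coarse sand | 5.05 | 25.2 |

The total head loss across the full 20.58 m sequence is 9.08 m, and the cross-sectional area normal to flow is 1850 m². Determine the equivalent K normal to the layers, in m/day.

Flow is perpendicular to layering, so the layers act in series and the equivalent K is the thickness-weighted harmonic mean.
Total thickness L = 6.76 + 8.77 + 5.05 = 20.58 m.
Σ(b_i/K_i) = 6.76/1.49 + 8.77/1440 + 5.05/25.2 = 4.743 d.
K_eq = L / Σ(b_i/K_i) = 20.58 / 4.743 = 4.339 m/day.

4.34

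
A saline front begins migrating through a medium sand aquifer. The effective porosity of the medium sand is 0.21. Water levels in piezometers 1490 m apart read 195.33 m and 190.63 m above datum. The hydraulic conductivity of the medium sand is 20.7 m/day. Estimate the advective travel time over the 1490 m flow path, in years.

13.1

Hydraulic gradient i = (195.33 − 190.63) / 1490 = 4.7 / 1490 = 0.003154.
Darcy flux q = K · i = 20.70 × 0.003154 = 0.06530 m/day.
Seepage velocity v = q / n_e = 0.06530 / 0.21 = 0.3109 m/day.
Travel time t = L / v = 1490 / 0.3109 = 4792 days = 13.12 years.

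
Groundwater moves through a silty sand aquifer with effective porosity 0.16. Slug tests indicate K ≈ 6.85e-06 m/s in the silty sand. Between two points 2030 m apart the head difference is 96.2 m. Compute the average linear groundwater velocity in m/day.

Convert K: 6.85e-06 m/s × 86400 = 0.5918 m/day.
Hydraulic gradient i = Δh / L = 96.2 / 2030 = 0.04739.
Darcy flux q = K · i = 0.5918 × 0.04739 = 0.02805 m/day.
Seepage velocity v = q / n_e = 0.02805 / 0.16 = 0.1753 m/day.

0.175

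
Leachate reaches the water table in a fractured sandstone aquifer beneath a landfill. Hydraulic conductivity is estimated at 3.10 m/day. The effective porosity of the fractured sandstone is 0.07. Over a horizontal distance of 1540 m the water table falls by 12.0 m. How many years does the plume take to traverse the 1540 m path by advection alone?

12.2

Hydraulic gradient i = Δh / L = 12.0 / 1540 = 0.007792.
Darcy flux q = K · i = 3.100 × 0.007792 = 0.02416 m/day.
Seepage velocity v = q / n_e = 0.02416 / 0.07 = 0.3451 m/day.
Travel time t = L / v = 1540 / 0.3451 = 4463 days = 12.22 years.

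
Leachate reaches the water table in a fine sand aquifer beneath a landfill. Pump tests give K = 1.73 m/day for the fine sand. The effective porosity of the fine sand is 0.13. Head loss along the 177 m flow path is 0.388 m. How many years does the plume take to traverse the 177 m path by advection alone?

16.6

Hydraulic gradient i = Δh / L = 0.388 / 177 = 0.002192.
Darcy flux q = K · i = 1.730 × 0.002192 = 0.003792 m/day.
Seepage velocity v = q / n_e = 0.003792 / 0.13 = 0.02917 m/day.
Travel time t = L / v = 177 / 0.02917 = 6068 days = 16.61 years.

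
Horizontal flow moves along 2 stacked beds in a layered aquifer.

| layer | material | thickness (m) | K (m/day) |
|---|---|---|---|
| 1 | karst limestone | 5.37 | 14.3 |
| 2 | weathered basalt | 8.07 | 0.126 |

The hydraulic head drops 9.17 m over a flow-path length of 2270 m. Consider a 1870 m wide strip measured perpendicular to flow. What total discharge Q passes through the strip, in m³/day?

588

Flow is parallel to layering, so each bed carries its own Darcy discharge and the transmissivities add.
Σ(K_i·b_i) = 14.3×5.37 + 0.126×8.07 = 77.81 m²/day.
Hydraulic gradient i = Δh / L = 9.17 / 2270 = 0.004040.
Q = Σ(K_i·b_i) · W · i = 77.81 × 1870 × 0.004040 = 587.8 m³/day.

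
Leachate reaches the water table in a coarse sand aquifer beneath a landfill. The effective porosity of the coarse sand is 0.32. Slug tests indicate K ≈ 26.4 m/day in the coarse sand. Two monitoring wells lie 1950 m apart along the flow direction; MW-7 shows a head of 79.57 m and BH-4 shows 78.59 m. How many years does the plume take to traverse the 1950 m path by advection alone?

Hydraulic gradient i = (79.57 − 78.59) / 1950 = 0.98 / 1950 = 0.0005026.
Darcy flux q = K · i = 26.40 × 0.0005026 = 0.01327 m/day.
Seepage velocity v = q / n_e = 0.01327 / 0.32 = 0.04146 m/day.
Travel time t = L / v = 1950 / 0.04146 = 47032 days = 128.8 years.

129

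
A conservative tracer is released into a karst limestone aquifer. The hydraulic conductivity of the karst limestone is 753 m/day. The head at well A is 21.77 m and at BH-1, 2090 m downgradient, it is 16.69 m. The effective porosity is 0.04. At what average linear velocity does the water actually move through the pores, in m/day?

Hydraulic gradient i = (21.77 − 16.69) / 2090 = 5.08 / 2090 = 0.002431.
Darcy flux q = K · i = 753.0 × 0.002431 = 1.830 m/day.
Seepage velocity v = q / n_e = 1.830 / 0.04 = 45.76 m/day.

45.8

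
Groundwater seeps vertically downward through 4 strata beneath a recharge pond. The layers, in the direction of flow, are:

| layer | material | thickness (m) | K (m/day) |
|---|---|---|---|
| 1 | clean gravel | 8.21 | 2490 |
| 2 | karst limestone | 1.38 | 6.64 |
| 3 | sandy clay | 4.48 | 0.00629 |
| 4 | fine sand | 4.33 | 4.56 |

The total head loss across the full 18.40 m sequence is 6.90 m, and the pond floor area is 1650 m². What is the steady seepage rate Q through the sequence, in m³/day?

Flow is perpendicular to layering, so the layers act in series and the equivalent K is the thickness-weighted harmonic mean.
Total thickness L = 8.21 + 1.38 + 4.48 + 4.33 = 18.40 m.
Σ(b_i/K_i) = 8.21/2490 + 1.38/6.64 + 4.48/0.00629 + 4.33/4.56 = 713.4 d.
K_eq = L / Σ(b_i/K_i) = 18.40 / 713.4 = 0.02579 m/day.
Q = K_eq · A · (Δh/L) = 0.02579 × 1650 × (6.90/18.40) = 15.96 m³/day.

16.0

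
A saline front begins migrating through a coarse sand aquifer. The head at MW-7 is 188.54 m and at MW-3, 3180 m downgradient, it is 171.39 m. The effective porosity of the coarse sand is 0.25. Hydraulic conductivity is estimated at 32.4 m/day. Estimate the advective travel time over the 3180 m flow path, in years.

12.5

Hydraulic gradient i = (188.54 − 171.39) / 3180 = 17.15 / 3180 = 0.005393.
Darcy flux q = K · i = 32.40 × 0.005393 = 0.1747 m/day.
Seepage velocity v = q / n_e = 0.1747 / 0.25 = 0.6989 m/day.
Travel time t = L / v = 3180 / 0.6989 = 4550 days = 12.46 years.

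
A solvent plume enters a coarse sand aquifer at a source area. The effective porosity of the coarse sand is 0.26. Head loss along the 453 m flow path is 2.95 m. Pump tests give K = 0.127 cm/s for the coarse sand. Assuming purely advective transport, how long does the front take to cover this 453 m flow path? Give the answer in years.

Convert K: 0.127 cm/s × 864 = 109.7 m/day.
Hydraulic gradient i = Δh / L = 2.95 / 453 = 0.006512.
Darcy flux q = K · i = 109.7 × 0.006512 = 0.7146 m/day.
Seepage velocity v = q / n_e = 0.7146 / 0.26 = 2.748 m/day.
Travel time t = L / v = 453 / 2.748 = 164.8 days = 0.4513 years.

0.451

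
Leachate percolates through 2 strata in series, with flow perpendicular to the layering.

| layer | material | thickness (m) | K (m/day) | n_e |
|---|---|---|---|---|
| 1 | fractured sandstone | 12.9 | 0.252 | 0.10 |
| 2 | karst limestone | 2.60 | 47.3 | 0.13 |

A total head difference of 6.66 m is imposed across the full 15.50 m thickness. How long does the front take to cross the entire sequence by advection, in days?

With flow normal to the layers, continuity requires the same specific discharge q through every layer.
Σ(b_i/K_i) = 12.9/0.252 + 2.60/47.3 = 51.25 d.
q = Δh / Σ(b_i/K_i) = 6.66 / 51.25 = 0.1300 m/day.
In each layer the seepage velocity is v_i = q/n_i, so the layer transit time is t_i = b_i·n_i / q:
  layer 1 (fractured sandstone): t_1 = 12.9 × 0.10 / 0.1300 = 9.926 d
  layer 2 (karst limestone): t_2 = 2.60 × 0.13 / 0.1300 = 2.601 d
Total t = Σ t_i = 12.53 days.

12.5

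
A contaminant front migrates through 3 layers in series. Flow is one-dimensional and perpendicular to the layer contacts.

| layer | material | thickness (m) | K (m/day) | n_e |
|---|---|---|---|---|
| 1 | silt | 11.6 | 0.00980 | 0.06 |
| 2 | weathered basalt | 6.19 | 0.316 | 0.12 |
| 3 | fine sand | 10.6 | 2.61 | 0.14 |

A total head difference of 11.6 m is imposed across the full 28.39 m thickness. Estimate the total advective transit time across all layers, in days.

304

With flow normal to the layers, continuity requires the same specific discharge q through every layer.
Σ(b_i/K_i) = 11.6/0.00980 + 6.19/0.316 + 10.6/2.61 = 1207 d.
q = Δh / Σ(b_i/K_i) = 11.6 / 1207 = 0.009608 m/day.
In each layer the seepage velocity is v_i = q/n_i, so the layer transit time is t_i = b_i·n_i / q:
  layer 1 (silt): t_1 = 11.6 × 0.06 / 0.009608 = 72.44 d
  layer 2 (weathered basalt): t_2 = 6.19 × 0.12 / 0.009608 = 77.31 d
  layer 3 (fine sand): t_3 = 10.6 × 0.14 / 0.009608 = 154.5 d
Total t = Σ t_i = 304.2 days.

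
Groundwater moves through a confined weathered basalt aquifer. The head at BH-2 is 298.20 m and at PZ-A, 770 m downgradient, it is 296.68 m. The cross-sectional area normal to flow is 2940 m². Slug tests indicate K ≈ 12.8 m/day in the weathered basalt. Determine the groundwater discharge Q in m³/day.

Hydraulic gradient i = (298.20 − 296.68) / 770 = 1.52 / 770 = 0.001974.
Darcy's law: Q = K · A · i = 12.80 × 2940 × 0.001974 = 74.29 m³/day.

74.3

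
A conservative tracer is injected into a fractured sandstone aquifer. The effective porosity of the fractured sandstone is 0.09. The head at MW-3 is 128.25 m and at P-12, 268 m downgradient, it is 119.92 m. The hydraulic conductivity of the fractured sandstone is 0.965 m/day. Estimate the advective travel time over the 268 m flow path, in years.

2.20

Hydraulic gradient i = (128.25 − 119.92) / 268 = 8.33 / 268 = 0.03108.
Darcy flux q = K · i = 0.9650 × 0.03108 = 0.02999 m/day.
Seepage velocity v = q / n_e = 0.02999 / 0.09 = 0.3333 m/day.
Travel time t = L / v = 268 / 0.3333 = 804.2 days = 2.202 years.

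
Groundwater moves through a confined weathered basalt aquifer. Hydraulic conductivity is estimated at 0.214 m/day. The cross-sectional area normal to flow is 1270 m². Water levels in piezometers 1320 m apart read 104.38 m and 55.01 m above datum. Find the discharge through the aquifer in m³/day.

10.2

Hydraulic gradient i = (104.38 − 55.01) / 1320 = 49.37 / 1320 = 0.03740.
Darcy's law: Q = K · A · i = 0.2140 × 1270 × 0.03740 = 10.16 m³/day.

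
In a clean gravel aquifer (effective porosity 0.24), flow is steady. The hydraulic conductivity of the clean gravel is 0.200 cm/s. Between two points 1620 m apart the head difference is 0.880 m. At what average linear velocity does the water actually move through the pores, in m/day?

0.391

Convert K: 0.200 cm/s × 864 = 172.8 m/day.
Hydraulic gradient i = Δh / L = 0.880 / 1620 = 0.0005432.
Darcy flux q = K · i = 172.8 × 0.0005432 = 0.09387 m/day.
Seepage velocity v = q / n_e = 0.09387 / 0.24 = 0.3911 m/day.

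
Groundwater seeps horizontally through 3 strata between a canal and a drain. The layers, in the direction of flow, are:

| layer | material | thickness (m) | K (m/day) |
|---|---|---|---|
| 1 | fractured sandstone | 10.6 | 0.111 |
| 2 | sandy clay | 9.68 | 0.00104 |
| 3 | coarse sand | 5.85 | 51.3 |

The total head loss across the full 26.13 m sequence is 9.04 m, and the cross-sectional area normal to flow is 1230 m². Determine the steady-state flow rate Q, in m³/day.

1.18

Flow is perpendicular to layering, so the layers act in series and the equivalent K is the thickness-weighted harmonic mean.
Total thickness L = 10.6 + 9.68 + 5.85 = 26.13 m.
Σ(b_i/K_i) = 10.6/0.111 + 9.68/0.00104 + 5.85/51.3 = 9403 d.
K_eq = L / Σ(b_i/K_i) = 26.13 / 9403 = 0.002779 m/day.
Q = K_eq · A · (Δh/L) = 0.002779 × 1230 × (9.04/26.13) = 1.182 m³/day.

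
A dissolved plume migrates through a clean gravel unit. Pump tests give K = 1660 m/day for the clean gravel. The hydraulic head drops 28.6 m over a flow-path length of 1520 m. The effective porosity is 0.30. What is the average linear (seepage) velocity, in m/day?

Hydraulic gradient i = Δh / L = 28.6 / 1520 = 0.01882.
Darcy flux q = K · i = 1660 × 0.01882 = 31.23 m/day.
Seepage velocity v = q / n_e = 31.23 / 0.30 = 104.1 m/day.

104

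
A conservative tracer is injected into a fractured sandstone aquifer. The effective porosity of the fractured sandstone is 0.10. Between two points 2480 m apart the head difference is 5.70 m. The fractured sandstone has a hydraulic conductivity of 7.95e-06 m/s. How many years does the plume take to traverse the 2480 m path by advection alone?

430

Convert K: 7.95e-06 m/s × 86400 = 0.6869 m/day.
Hydraulic gradient i = Δh / L = 5.70 / 2480 = 0.002298.
Darcy flux q = K · i = 0.6869 × 0.002298 = 0.001579 m/day.
Seepage velocity v = q / n_e = 0.001579 / 0.10 = 0.01579 m/day.
Travel time t = L / v = 2480 / 0.01579 = 1.571e+05 days = 430.1 years.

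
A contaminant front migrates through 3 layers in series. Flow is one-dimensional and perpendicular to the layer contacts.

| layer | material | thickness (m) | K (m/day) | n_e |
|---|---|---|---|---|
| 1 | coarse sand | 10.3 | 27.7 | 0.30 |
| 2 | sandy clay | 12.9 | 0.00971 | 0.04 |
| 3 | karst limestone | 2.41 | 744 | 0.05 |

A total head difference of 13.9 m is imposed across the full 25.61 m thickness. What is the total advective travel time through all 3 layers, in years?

0.975

With flow normal to the layers, continuity requires the same specific discharge q through every layer.
Σ(b_i/K_i) = 10.3/27.7 + 12.9/0.00971 + 2.41/744 = 1329 d.
q = Δh / Σ(b_i/K_i) = 13.9 / 1329 = 0.01046 m/day.
In each layer the seepage velocity is v_i = q/n_i, so the layer transit time is t_i = b_i·n_i / q:
  layer 1 (coarse sand): t_1 = 10.3 × 0.30 / 0.01046 = 295.4 d
  layer 2 (sandy clay): t_2 = 12.9 × 0.04 / 0.01046 = 49.33 d
  layer 3 (karst limestone): t_3 = 2.41 × 0.05 / 0.01046 = 11.52 d
Total t = Σ t_i = 356.3 days = 0.9754 years.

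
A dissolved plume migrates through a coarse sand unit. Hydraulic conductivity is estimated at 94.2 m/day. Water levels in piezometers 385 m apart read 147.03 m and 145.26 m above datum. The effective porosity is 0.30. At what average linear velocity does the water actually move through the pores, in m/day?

Hydraulic gradient i = (147.03 − 145.26) / 385 = 1.77 / 385 = 0.004597.
Darcy flux q = K · i = 94.20 × 0.004597 = 0.4331 m/day.
Seepage velocity v = q / n_e = 0.4331 / 0.30 = 1.444 m/day.

1.44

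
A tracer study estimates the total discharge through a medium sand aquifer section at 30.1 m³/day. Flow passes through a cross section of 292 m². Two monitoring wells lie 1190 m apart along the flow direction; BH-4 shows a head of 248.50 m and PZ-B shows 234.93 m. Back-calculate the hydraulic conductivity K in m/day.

9.04

Hydraulic gradient i = (248.50 − 234.93) / 1190 = 13.57 / 1190 = 0.01140.
From Q = K·A·i, K = Q / (A·i) = 30.1 / (292.0 × 0.01140) = 9.040 m/day.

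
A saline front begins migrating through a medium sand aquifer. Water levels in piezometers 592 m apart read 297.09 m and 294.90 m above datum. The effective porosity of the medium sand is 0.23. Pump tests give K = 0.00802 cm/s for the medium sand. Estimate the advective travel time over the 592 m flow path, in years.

Convert K: 0.00802 cm/s × 864 = 6.929 m/day.
Hydraulic gradient i = (297.09 − 294.90) / 592 = 2.19 / 592 = 0.003699.
Darcy flux q = K · i = 6.929 × 0.003699 = 0.02563 m/day.
Seepage velocity v = q / n_e = 0.02563 / 0.23 = 0.1115 m/day.
Travel time t = L / v = 592 / 0.1115 = 5312 days = 14.54 years.

14.5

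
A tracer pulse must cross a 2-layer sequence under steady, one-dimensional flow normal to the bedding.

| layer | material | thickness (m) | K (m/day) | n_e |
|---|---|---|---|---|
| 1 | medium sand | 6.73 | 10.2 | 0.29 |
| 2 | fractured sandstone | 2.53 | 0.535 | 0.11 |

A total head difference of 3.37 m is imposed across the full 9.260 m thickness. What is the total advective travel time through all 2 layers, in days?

3.57

With flow normal to the layers, continuity requires the same specific discharge q through every layer.
Σ(b_i/K_i) = 6.73/10.2 + 2.53/0.535 = 5.389 d.
q = Δh / Σ(b_i/K_i) = 3.37 / 5.389 = 0.6254 m/day.
In each layer the seepage velocity is v_i = q/n_i, so the layer transit time is t_i = b_i·n_i / q:
  layer 1 (medium sand): t_1 = 6.73 × 0.29 / 0.6254 = 3.121 d
  layer 2 (fractured sandstone): t_2 = 2.53 × 0.11 / 0.6254 = 0.4450 d
Total t = Σ t_i = 3.566 days.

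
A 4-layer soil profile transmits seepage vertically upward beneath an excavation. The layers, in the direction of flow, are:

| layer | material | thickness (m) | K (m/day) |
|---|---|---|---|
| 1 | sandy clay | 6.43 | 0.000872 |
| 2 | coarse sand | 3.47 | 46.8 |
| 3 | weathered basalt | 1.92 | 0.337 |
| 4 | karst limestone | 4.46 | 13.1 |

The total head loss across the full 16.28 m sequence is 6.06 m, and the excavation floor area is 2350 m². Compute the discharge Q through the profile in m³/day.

1.93

Flow is perpendicular to layering, so the layers act in series and the equivalent K is the thickness-weighted harmonic mean.
Total thickness L = 6.43 + 3.47 + 1.92 + 4.46 = 16.28 m.
Σ(b_i/K_i) = 6.43/0.000872 + 3.47/46.8 + 1.92/0.337 + 4.46/13.1 = 7380 d.
K_eq = L / Σ(b_i/K_i) = 16.28 / 7380 = 0.002206 m/day.
Q = K_eq · A · (Δh/L) = 0.002206 × 2350 × (6.06/16.28) = 1.930 m³/day.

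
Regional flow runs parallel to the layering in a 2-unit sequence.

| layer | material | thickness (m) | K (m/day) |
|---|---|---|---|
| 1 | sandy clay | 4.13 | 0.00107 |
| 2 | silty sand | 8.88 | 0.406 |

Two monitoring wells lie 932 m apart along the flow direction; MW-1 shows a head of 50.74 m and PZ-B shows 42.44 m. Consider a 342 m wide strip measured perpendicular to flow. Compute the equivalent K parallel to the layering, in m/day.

Flow is parallel to layering, so each bed carries its own Darcy discharge and the transmissivities add.
Σ(K_i·b_i) = 0.00107×4.13 + 0.406×8.88 = 3.610 m²/day.
Total thickness b = 13.01 m, so K_eq = Σ(K_i·b_i)/b = 0.2775 m/day.

0.277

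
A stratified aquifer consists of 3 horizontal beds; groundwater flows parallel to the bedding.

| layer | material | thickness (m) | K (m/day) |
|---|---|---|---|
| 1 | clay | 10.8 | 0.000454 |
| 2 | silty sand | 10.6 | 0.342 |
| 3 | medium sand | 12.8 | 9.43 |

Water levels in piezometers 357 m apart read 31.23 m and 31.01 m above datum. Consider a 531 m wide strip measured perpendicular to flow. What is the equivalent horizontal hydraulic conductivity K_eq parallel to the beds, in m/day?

Flow is parallel to layering, so each bed carries its own Darcy discharge and the transmissivities add.
Σ(K_i·b_i) = 0.000454×10.8 + 0.342×10.6 + 9.43×12.8 = 124.3 m²/day.
Total thickness b = 34.20 m, so K_eq = Σ(K_i·b_i)/b = 3.636 m/day.

3.64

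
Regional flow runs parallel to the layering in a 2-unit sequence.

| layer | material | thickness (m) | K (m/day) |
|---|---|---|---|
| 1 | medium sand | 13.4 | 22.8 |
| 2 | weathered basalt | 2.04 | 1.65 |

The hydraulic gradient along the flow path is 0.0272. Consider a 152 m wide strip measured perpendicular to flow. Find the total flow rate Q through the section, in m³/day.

1280

Flow is parallel to layering, so each bed carries its own Darcy discharge and the transmissivities add.
Σ(K_i·b_i) = 22.8×13.4 + 1.65×2.04 = 308.9 m²/day.
Hydraulic gradient i = 0.0272.
Q = Σ(K_i·b_i) · W · i = 308.9 × 152 × 0.02720 = 1277 m³/day.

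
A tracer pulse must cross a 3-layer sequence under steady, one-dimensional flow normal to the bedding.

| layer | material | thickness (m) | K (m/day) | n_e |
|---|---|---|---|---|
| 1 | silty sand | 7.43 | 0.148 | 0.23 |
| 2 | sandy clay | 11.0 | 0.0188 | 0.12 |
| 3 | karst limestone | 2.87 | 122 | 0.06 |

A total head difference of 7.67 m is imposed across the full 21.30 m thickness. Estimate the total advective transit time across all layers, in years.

With flow normal to the layers, continuity requires the same specific discharge q through every layer.
Σ(b_i/K_i) = 7.43/0.148 + 11.0/0.0188 + 2.87/122 = 635.3 d.
q = Δh / Σ(b_i/K_i) = 7.67 / 635.3 = 0.01207 m/day.
In each layer the seepage velocity is v_i = q/n_i, so the layer transit time is t_i = b_i·n_i / q:
  layer 1 (silty sand): t_1 = 7.43 × 0.23 / 0.01207 = 141.6 d
  layer 2 (sandy clay): t_2 = 11.0 × 0.12 / 0.01207 = 109.3 d
  layer 3 (karst limestone): t_3 = 2.87 × 0.06 / 0.01207 = 14.26 d
Total t = Σ t_i = 265.2 days = 0.7260 years.

0.726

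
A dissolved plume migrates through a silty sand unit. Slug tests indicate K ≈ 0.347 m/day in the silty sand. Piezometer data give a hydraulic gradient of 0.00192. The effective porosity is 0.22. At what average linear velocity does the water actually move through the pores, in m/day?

0.00303

Hydraulic gradient i = 0.00192.
Darcy flux q = K · i = 0.3470 × 0.001920 = 0.0006662 m/day.
Seepage velocity v = q / n_e = 0.0006662 / 0.22 = 0.003028 m/day.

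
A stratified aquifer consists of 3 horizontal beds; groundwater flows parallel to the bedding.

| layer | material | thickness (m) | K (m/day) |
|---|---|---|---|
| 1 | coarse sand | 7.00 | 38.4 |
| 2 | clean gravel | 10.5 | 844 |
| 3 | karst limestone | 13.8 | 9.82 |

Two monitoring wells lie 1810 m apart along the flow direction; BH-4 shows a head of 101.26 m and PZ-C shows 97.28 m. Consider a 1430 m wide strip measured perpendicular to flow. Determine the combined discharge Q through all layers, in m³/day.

29100

Flow is parallel to layering, so each bed carries its own Darcy discharge and the transmissivities add.
Σ(K_i·b_i) = 38.4×7.00 + 844×10.5 + 9.82×13.8 = 9266 m²/day.
Hydraulic gradient i = (101.26 − 97.28) / 1810 = 3.98 / 1810 = 0.002199.
Q = Σ(K_i·b_i) · W · i = 9266 × 1430 × 0.002199 = 29137 m³/day.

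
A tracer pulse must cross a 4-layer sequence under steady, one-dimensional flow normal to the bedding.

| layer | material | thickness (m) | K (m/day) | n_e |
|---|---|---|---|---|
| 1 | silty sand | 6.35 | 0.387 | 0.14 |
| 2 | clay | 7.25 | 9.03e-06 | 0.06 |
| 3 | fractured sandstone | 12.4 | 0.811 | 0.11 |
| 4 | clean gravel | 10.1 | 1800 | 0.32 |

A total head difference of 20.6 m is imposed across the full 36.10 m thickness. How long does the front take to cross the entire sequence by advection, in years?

With flow normal to the layers, continuity requires the same specific discharge q through every layer.
Σ(b_i/K_i) = 6.35/0.387 + 7.25/9.03e-06 + 12.4/0.811 + 10.1/1800 = 8.029e+05 d.
q = Δh / Σ(b_i/K_i) = 20.6 / 8.029e+05 = 2.566e-05 m/day.
In each layer the seepage velocity is v_i = q/n_i, so the layer transit time is t_i = b_i·n_i / q:
  layer 1 (silty sand): t_1 = 6.35 × 0.14 / 2.566e-05 = 34650 d
  layer 2 (clay): t_2 = 7.25 × 0.06 / 2.566e-05 = 16955 d
  layer 3 (fractured sandstone): t_3 = 12.4 × 0.11 / 2.566e-05 = 53164 d
  layer 4 (clean gravel): t_4 = 10.1 × 0.32 / 2.566e-05 = 1.260e+05 d
Total t = Σ t_i = 2.307e+05 days = 631.7 years.

632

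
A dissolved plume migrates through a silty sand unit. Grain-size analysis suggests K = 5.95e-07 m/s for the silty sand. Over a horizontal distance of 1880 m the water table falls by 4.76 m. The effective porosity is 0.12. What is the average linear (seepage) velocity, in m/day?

Convert K: 5.95e-07 m/s × 86400 = 0.05141 m/day.
Hydraulic gradient i = Δh / L = 4.76 / 1880 = 0.002532.
Darcy flux q = K · i = 0.05141 × 0.002532 = 0.0001302 m/day.
Seepage velocity v = q / n_e = 0.0001302 / 0.12 = 0.001085 m/day.

0.00108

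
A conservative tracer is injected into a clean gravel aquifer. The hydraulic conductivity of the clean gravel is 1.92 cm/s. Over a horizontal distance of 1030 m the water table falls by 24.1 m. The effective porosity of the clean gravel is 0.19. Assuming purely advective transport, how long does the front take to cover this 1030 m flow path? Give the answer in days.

Convert K: 1.92 cm/s × 864 = 1659 m/day.
Hydraulic gradient i = Δh / L = 24.1 / 1030 = 0.02340.
Darcy flux q = K · i = 1659 × 0.02340 = 38.81 m/day.
Seepage velocity v = q / n_e = 38.81 / 0.19 = 204.3 m/day.
Travel time t = L / v = 1030 / 204.3 = 5.042 days.

5.04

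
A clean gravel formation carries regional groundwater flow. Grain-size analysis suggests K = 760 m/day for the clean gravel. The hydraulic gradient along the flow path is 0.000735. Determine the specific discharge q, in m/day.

Hydraulic gradient i = 0.000735.
Specific discharge q = K · i = 760.0 × 0.0007350 = 0.5586 m/day.

0.559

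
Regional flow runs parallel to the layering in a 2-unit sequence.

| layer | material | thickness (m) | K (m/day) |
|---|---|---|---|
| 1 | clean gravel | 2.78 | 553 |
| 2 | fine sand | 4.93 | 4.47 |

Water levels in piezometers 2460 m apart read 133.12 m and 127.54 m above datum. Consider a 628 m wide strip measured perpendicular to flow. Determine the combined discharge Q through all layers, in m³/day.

2220

Flow is parallel to layering, so each bed carries its own Darcy discharge and the transmissivities add.
Σ(K_i·b_i) = 553×2.78 + 4.47×4.93 = 1559 m²/day.
Hydraulic gradient i = (133.12 − 127.54) / 2460 = 5.58 / 2460 = 0.002268.
Q = Σ(K_i·b_i) · W · i = 1559 × 628 × 0.002268 = 2221 m³/day.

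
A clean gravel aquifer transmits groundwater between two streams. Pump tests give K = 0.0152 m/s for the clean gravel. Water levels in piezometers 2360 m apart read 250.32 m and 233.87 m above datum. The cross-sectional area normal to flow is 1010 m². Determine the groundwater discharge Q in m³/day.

Convert K: 0.0152 m/s × 86400 = 1313 m/day.
Hydraulic gradient i = (250.32 − 233.87) / 2360 = 16.45 / 2360 = 0.006970.
Darcy's law: Q = K · A · i = 1313 × 1010 × 0.006970 = 9246 m³/day.

9250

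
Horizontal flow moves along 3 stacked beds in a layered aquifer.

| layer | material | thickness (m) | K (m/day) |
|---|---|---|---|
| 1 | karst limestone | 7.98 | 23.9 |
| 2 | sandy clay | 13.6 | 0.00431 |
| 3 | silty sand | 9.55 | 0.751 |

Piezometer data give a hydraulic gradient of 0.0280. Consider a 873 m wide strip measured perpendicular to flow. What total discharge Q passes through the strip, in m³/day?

4840

Flow is parallel to layering, so each bed carries its own Darcy discharge and the transmissivities add.
Σ(K_i·b_i) = 23.9×7.98 + 0.00431×13.6 + 0.751×9.55 = 198.0 m²/day.
Hydraulic gradient i = 0.0280.
Q = Σ(K_i·b_i) · W · i = 198.0 × 873 × 0.02800 = 4839 m³/day.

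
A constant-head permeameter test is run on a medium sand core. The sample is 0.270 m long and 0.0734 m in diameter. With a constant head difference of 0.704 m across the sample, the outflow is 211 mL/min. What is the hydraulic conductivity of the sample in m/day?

Cross-sectional area A = π·(d/2)² = π × (0.0734/2)² = 0.004231 m².
Convert discharge: 211 mL/min = 3.517e-06 m³/s.
Darcy's law rearranged: K = Q·L / (A·Δh) = 3.517e-06 × 0.270 / (0.004231 × 0.704) = 0.0003187 m/s = 27.54 m/day.

27.5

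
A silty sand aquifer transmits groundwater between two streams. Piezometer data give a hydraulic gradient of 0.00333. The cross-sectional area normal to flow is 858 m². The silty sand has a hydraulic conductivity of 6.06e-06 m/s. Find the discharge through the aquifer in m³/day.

Convert K: 6.06e-06 m/s × 86400 = 0.5236 m/day.
Hydraulic gradient i = 0.00333.
Darcy's law: Q = K · A · i = 0.5236 × 858.0 × 0.003330 = 1.496 m³/day.

1.50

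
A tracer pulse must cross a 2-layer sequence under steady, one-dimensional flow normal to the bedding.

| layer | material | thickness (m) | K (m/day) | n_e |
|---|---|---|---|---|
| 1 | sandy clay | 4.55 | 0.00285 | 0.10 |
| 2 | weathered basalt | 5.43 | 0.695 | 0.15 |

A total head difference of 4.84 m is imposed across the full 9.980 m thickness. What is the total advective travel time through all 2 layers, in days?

421

With flow normal to the layers, continuity requires the same specific discharge q through every layer.
Σ(b_i/K_i) = 4.55/0.00285 + 5.43/0.695 = 1604 d.
q = Δh / Σ(b_i/K_i) = 4.84 / 1604 = 0.003017 m/day.
In each layer the seepage velocity is v_i = q/n_i, so the layer transit time is t_i = b_i·n_i / q:
  layer 1 (sandy clay): t_1 = 4.55 × 0.10 / 0.003017 = 150.8 d
  layer 2 (weathered basalt): t_2 = 5.43 × 0.15 / 0.003017 = 270.0 d
Total t = Σ t_i = 420.8 days.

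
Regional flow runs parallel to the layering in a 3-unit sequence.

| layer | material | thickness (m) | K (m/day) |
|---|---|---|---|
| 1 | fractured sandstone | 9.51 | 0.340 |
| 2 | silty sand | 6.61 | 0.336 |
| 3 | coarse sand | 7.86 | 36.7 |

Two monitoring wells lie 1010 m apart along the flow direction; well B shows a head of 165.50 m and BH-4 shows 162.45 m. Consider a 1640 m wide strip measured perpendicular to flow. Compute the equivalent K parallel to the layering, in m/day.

Flow is parallel to layering, so each bed carries its own Darcy discharge and the transmissivities add.
Σ(K_i·b_i) = 0.340×9.51 + 0.336×6.61 + 36.7×7.86 = 293.9 m²/day.
Total thickness b = 23.98 m, so K_eq = Σ(K_i·b_i)/b = 12.26 m/day.

12.3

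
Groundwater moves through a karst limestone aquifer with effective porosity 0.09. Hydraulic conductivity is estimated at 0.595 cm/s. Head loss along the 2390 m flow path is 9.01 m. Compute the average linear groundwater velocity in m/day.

21.5

Convert K: 0.595 cm/s × 864 = 514.1 m/day.
Hydraulic gradient i = Δh / L = 9.01 / 2390 = 0.003770.
Darcy flux q = K · i = 514.1 × 0.003770 = 1.938 m/day.
Seepage velocity v = q / n_e = 1.938 / 0.09 = 21.53 m/day.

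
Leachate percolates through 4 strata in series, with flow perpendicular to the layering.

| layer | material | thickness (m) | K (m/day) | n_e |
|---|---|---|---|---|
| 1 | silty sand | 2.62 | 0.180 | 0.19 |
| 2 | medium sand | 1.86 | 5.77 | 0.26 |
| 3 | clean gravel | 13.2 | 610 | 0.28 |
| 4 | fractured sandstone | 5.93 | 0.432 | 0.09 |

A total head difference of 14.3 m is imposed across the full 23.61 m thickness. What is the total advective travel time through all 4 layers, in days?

With flow normal to the layers, continuity requires the same specific discharge q through every layer.
Σ(b_i/K_i) = 2.62/0.180 + 1.86/5.77 + 13.2/610 + 5.93/0.432 = 28.63 d.
q = Δh / Σ(b_i/K_i) = 14.3 / 28.63 = 0.4995 m/day.
In each layer the seepage velocity is v_i = q/n_i, so the layer transit time is t_i = b_i·n_i / q:
  layer 1 (silty sand): t_1 = 2.62 × 0.19 / 0.4995 = 0.9965 d
  layer 2 (medium sand): t_2 = 1.86 × 0.26 / 0.4995 = 0.9681 d
  layer 3 (clean gravel): t_3 = 13.2 × 0.28 / 0.4995 = 7.399 d
  layer 4 (fractured sandstone): t_4 = 5.93 × 0.09 / 0.4995 = 1.068 d
Total t = Σ t_i = 10.43 days.

10.4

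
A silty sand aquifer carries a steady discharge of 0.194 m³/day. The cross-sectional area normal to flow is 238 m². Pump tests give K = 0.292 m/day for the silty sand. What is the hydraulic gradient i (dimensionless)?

From Q = K·A·i, i = Q / (K·A) = 0.194 / (0.2920 × 238.0) = 0.002792.

0.00279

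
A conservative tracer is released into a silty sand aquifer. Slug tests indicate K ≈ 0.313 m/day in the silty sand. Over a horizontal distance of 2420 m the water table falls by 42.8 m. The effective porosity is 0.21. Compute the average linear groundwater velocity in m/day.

0.0264

Hydraulic gradient i = Δh / L = 42.8 / 2420 = 0.01769.
Darcy flux q = K · i = 0.3130 × 0.01769 = 0.005536 m/day.
Seepage velocity v = q / n_e = 0.005536 / 0.21 = 0.02636 m/day.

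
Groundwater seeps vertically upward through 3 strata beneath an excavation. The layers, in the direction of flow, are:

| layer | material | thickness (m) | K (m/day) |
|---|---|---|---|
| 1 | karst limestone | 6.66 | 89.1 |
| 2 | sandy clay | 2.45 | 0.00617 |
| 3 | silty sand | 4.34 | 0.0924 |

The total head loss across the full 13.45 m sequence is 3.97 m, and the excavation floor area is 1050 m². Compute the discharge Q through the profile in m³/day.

9.39

Flow is perpendicular to layering, so the layers act in series and the equivalent K is the thickness-weighted harmonic mean.
Total thickness L = 6.66 + 2.45 + 4.34 = 13.45 m.
Σ(b_i/K_i) = 6.66/89.1 + 2.45/0.00617 + 4.34/0.0924 = 444.1 d.
K_eq = L / Σ(b_i/K_i) = 13.45 / 444.1 = 0.03028 m/day.
Q = K_eq · A · (Δh/L) = 0.03028 × 1050 × (3.97/13.45) = 9.386 m³/day.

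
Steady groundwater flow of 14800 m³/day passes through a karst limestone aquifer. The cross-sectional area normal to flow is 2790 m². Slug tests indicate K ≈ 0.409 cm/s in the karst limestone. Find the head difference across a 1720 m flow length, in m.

Convert K: 0.409 cm/s × 864 = 353.4 m/day.
From Q = K·A·i, i = Q / (K·A) = 14800 / (353.4 × 2790) = 0.01501.
Head loss Δh = i · L = 0.01501 × 1720 = 25.82 m.

25.8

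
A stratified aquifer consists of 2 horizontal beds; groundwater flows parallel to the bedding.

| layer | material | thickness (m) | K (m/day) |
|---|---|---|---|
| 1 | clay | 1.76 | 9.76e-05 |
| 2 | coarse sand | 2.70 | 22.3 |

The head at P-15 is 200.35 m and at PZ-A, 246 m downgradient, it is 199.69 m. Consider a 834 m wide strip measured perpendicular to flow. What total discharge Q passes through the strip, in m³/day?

135

Flow is parallel to layering, so each bed carries its own Darcy discharge and the transmissivities add.
Σ(K_i·b_i) = 9.76e-05×1.76 + 22.3×2.70 = 60.21 m²/day.
Hydraulic gradient i = (200.35 − 199.69) / 246 = 0.66 / 246 = 0.002683.
Q = Σ(K_i·b_i) · W · i = 60.21 × 834 × 0.002683 = 134.7 m³/day.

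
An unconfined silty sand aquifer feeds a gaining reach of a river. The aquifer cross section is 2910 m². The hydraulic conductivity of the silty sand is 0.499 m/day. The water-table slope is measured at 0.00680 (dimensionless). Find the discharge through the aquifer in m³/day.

9.87

Hydraulic gradient i = 0.00680.
Darcy's law: Q = K · A · i = 0.4990 × 2910 × 0.006800 = 9.874 m³/day.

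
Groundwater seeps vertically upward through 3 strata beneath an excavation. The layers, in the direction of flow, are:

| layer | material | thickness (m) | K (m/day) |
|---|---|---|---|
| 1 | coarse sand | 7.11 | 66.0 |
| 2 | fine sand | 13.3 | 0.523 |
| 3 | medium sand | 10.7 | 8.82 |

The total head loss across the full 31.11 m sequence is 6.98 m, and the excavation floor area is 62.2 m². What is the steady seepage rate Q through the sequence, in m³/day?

16.2

Flow is perpendicular to layering, so the layers act in series and the equivalent K is the thickness-weighted harmonic mean.
Total thickness L = 7.11 + 13.3 + 10.7 = 31.11 m.
Σ(b_i/K_i) = 7.11/66.0 + 13.3/0.523 + 10.7/8.82 = 26.75 d.
K_eq = L / Σ(b_i/K_i) = 31.11 / 26.75 = 1.163 m/day.
Q = K_eq · A · (Δh/L) = 1.163 × 62.2 × (6.98/31.11) = 16.23 m³/day.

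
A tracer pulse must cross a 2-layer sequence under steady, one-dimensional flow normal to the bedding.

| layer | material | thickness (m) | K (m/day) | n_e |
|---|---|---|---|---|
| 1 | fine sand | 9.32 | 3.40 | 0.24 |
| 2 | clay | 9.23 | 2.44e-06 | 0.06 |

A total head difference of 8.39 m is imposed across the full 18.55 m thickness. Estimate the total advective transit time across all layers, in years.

3440

With flow normal to the layers, continuity requires the same specific discharge q through every layer.
Σ(b_i/K_i) = 9.32/3.40 + 9.23/2.44e-06 = 3.783e+06 d.
q = Δh / Σ(b_i/K_i) = 8.39 / 3.783e+06 = 2.218e-06 m/day.
In each layer the seepage velocity is v_i = q/n_i, so the layer transit time is t_i = b_i·n_i / q:
  layer 1 (fine sand): t_1 = 9.32 × 0.24 / 2.218e-06 = 1.009e+06 d
  layer 2 (clay): t_2 = 9.23 × 0.06 / 2.218e-06 = 2.497e+05 d
Total t = Σ t_i = 1.258e+06 days = 3445 years.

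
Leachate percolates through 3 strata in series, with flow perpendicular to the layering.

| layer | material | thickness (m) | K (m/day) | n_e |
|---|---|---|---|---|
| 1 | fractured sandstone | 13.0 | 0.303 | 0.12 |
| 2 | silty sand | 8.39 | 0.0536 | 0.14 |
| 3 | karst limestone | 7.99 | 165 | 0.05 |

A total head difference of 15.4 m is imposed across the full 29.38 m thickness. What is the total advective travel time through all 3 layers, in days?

With flow normal to the layers, continuity requires the same specific discharge q through every layer.
Σ(b_i/K_i) = 13.0/0.303 + 8.39/0.0536 + 7.99/165 = 199.5 d.
q = Δh / Σ(b_i/K_i) = 15.4 / 199.5 = 0.07720 m/day.
In each layer the seepage velocity is v_i = q/n_i, so the layer transit time is t_i = b_i·n_i / q:
  layer 1 (fractured sandstone): t_1 = 13.0 × 0.12 / 0.07720 = 20.21 d
  layer 2 (silty sand): t_2 = 8.39 × 0.14 / 0.07720 = 15.22 d
  layer 3 (karst limestone): t_3 = 7.99 × 0.05 / 0.07720 = 5.175 d
Total t = Σ t_i = 40.60 days.

40.6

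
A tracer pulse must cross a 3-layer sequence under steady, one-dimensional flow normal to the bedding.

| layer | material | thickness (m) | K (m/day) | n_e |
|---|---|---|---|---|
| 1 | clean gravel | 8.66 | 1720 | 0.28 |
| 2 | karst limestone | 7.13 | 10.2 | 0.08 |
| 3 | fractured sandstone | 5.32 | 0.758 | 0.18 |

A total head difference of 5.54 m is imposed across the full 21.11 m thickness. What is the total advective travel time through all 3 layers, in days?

5.51

With flow normal to the layers, continuity requires the same specific discharge q through every layer.
Σ(b_i/K_i) = 8.66/1720 + 7.13/10.2 + 5.32/0.758 = 7.723 d.
q = Δh / Σ(b_i/K_i) = 5.54 / 7.723 = 0.7174 m/day.
In each layer the seepage velocity is v_i = q/n_i, so the layer transit time is t_i = b_i·n_i / q:
  layer 1 (clean gravel): t_1 = 8.66 × 0.28 / 0.7174 = 3.380 d
  layer 2 (karst limestone): t_2 = 7.13 × 0.08 / 0.7174 = 0.7951 d
  layer 3 (fractured sandstone): t_3 = 5.32 × 0.18 / 0.7174 = 1.335 d
Total t = Σ t_i = 5.510 days.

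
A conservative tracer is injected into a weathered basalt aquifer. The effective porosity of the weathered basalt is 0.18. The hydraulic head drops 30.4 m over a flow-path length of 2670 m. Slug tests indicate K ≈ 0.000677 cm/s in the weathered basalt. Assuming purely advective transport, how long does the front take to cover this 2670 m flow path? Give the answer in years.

198

Convert K: 0.000677 cm/s × 864 = 0.5849 m/day.
Hydraulic gradient i = Δh / L = 30.4 / 2670 = 0.01139.
Darcy flux q = K · i = 0.5849 × 0.01139 = 0.006660 m/day.
Seepage velocity v = q / n_e = 0.006660 / 0.18 = 0.03700 m/day.
Travel time t = L / v = 2670 / 0.03700 = 72164 days = 197.6 years.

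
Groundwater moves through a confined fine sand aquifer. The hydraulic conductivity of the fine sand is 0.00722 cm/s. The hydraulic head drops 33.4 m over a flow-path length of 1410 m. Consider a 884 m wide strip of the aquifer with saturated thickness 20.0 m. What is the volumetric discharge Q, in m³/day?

2610

Convert K: 0.00722 cm/s × 864 = 6.238 m/day.
Cross-sectional area A = 884 × 20.0 = 17680 m².
Hydraulic gradient i = Δh / L = 33.4 / 1410 = 0.02369.
Darcy's law: Q = K · A · i = 6.238 × 17680 × 0.02369 = 2613 m³/day.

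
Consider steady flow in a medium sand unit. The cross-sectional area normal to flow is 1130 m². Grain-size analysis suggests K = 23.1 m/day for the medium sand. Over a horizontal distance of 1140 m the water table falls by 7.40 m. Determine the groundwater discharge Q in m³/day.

Hydraulic gradient i = Δh / L = 7.40 / 1140 = 0.006491.
Darcy's law: Q = K · A · i = 23.10 × 1130 × 0.006491 = 169.4 m³/day.

169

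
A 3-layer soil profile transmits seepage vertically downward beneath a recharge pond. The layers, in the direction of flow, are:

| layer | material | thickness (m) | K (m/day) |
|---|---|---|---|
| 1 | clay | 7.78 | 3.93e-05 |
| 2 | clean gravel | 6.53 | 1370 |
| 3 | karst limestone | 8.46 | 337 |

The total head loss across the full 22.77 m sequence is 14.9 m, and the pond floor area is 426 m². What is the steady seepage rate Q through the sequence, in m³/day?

Flow is perpendicular to layering, so the layers act in series and the equivalent K is the thickness-weighted harmonic mean.
Total thickness L = 7.78 + 6.53 + 8.46 = 22.77 m.
Σ(b_i/K_i) = 7.78/3.93e-05 + 6.53/1370 + 8.46/337 = 1.980e+05 d.
K_eq = L / Σ(b_i/K_i) = 22.77 / 1.980e+05 = 0.0001150 m/day.
Q = K_eq · A · (Δh/L) = 0.0001150 × 426 × (14.9/22.77) = 0.03206 m³/day.

0.0321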